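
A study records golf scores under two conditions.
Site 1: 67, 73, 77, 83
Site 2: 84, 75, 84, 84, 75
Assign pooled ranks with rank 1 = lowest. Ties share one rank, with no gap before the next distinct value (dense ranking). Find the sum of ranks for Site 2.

Sorted (ascending): 67, 73, 75, 75, 77, 83, 84, 84, 84
The 2 values of 75 share dense rank 3.
The 3 values of 84 share dense rank 6.
Remaining distinct values take the next consecutive integers.
Site 2 values → pooled ranks: 84→6, 75→3, 84→6, 84→6, 75→3
Rank sum = 6 + 3 + 6 + 6 + 3 = 24

24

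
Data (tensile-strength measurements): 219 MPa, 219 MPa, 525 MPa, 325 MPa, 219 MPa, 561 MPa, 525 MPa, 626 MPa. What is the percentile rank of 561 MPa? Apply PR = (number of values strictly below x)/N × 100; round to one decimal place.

N = 8.
Strictly below 561: 6. Equal to 561: 1.
PR = 6/8 × 100 = 75.0

75.0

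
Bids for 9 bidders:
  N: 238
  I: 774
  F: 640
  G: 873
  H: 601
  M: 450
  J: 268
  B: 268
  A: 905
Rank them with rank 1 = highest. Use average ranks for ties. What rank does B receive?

Sorted (descending): 905, 873, 774, 640, 601, 450, 268, 268, 238
The 2 values of 268 occupy positions 7–8 → average rank (7+8)/2 = 7.5.
B has value 268 → rank 7.5.

7.5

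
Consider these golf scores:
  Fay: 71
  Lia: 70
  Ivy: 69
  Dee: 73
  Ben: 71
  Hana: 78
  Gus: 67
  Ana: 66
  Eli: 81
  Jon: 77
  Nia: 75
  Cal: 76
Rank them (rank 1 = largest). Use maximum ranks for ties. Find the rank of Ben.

8

Sorted (descending): 81, 78, 77, 76, 75, 73, 71, 71, 70, 69, 67, 66
The 2 values of 71 occupy positions 7–8 → each gets rank 8.
Ben has value 71 → rank 8.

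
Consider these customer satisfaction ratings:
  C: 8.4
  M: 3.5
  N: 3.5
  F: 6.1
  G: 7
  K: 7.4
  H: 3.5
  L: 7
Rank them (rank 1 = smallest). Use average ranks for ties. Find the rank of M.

2

Sorted (ascending): 3.5, 3.5, 3.5, 6.1, 7, 7, 7.4, 8.4
The 3 values of 3.5 occupy positions 1–3 → average rank 2.
The 2 values of 7 occupy positions 5–6 → average rank (5+6)/2 = 5.5.
M has value 3.5 → rank 2.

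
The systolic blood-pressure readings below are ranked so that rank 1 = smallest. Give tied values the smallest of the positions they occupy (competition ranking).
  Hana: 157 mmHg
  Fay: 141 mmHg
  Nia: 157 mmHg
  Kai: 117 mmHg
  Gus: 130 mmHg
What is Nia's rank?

4

Sorted (ascending): 117, 130, 141, 157, 157
The 2 values of 157 occupy positions 4–5 → each gets rank 4.
Nia has value 157 mmHg → rank 4.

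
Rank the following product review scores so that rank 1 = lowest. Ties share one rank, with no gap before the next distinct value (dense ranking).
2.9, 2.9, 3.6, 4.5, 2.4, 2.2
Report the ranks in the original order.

Sorted (ascending): 2.2, 2.4, 2.9, 2.9, 3.6, 4.5
The 2 values of 2.9 share dense rank 3.
Remaining distinct values take the next consecutive integers.

3, 3, 4, 5, 2, 1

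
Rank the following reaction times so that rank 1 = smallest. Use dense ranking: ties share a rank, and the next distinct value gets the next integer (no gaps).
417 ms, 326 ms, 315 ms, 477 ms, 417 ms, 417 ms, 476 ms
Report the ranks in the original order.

Sorted (ascending): 315, 326, 417, 417, 417, 476, 477
The 3 values of 417 share dense rank 3.
Remaining distinct values take the next consecutive integers.

3, 2, 1, 5, 3, 3, 4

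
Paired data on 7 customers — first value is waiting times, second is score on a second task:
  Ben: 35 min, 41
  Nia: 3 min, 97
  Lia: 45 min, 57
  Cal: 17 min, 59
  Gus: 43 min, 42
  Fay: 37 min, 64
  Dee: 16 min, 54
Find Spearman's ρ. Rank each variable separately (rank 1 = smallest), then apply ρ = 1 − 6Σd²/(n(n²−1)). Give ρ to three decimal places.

Ranks of variable 1: 4, 1, 7, 3, 6, 5, 2
Ranks of variable 2: 1, 7, 4, 5, 2, 6, 3
d = r₁ − r₂: 3, -6, 3, -2, 4, -1, -1
d²: 9, 36, 9, 4, 16, 1, 1; Σd² = 76
ρ = 1 − 6·76/(7·48) = 1 − 456/336 = -0.357

-0.357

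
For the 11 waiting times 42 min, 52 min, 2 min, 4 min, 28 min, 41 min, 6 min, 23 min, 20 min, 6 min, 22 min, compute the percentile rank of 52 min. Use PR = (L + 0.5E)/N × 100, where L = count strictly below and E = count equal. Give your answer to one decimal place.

N = 11.
Strictly below 52: 10. Equal to 52: 1.
PR = (10 + 0.5·1)/11 × 100 = 95.5

95.5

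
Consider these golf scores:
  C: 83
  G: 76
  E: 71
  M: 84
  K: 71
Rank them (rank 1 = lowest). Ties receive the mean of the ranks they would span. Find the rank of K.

Sorted (ascending): 71, 71, 76, 83, 84
The 2 values of 71 occupy positions 1–2 → average rank (1+2)/2 = 1.5.
K has value 71 → rank 1.5.

1.5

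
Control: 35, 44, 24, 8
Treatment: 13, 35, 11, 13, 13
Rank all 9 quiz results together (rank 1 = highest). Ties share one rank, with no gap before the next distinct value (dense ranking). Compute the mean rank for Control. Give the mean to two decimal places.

3.00

Sorted (descending): 44, 35, 35, 24, 13, 13, 13, 11, 8
The 2 values of 35 share dense rank 2.
The 3 values of 13 share dense rank 4.
Remaining distinct values take the next consecutive integers.
Control values → pooled ranks: 35→2, 44→1, 24→3, 8→6
Mean rank = (2 + 1 + 3 + 6) / 4 = 3.00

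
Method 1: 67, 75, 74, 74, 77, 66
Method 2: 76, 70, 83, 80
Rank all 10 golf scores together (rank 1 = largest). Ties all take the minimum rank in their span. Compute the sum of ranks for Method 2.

Sorted (descending): 83, 80, 77, 76, 75, 74, 74, 70, 67, 66
The 2 values of 74 occupy positions 6–7 → each gets rank 6.
Method 2 values → pooled ranks: 76→4, 70→8, 83→1, 80→2
Rank sum = 4 + 8 + 1 + 2 = 15

15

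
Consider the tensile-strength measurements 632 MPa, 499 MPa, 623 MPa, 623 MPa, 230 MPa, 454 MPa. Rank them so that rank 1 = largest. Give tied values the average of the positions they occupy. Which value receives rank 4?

499

Sorted (descending): 632, 623, 623, 499, 454, 230
The 2 values of 623 occupy positions 2–3 → average rank (2+3)/2 = 2.5.
Rank 4 → value 499.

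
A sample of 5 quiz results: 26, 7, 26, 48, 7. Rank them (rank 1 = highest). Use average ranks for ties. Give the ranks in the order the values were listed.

Sorted (descending): 48, 26, 26, 7, 7
The 2 values of 26 occupy positions 2–3 → average rank (2+3)/2 = 2.5.
The 2 values of 7 occupy positions 4–5 → average rank (4+5)/2 = 4.5.

2.5, 4.5, 2.5, 1, 4.5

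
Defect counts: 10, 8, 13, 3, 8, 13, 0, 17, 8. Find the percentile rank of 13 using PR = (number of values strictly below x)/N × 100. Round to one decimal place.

N = 9.
Strictly below 13: 6. Equal to 13: 2.
PR = 6/9 × 100 = 66.7

66.7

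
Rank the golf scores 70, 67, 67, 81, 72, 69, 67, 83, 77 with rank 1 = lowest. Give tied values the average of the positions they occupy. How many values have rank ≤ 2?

Sorted (ascending): 67, 67, 67, 69, 70, 72, 77, 81, 83
The 3 values of 67 occupy positions 1–3 → average rank 2.
Ranks ≤ 2: {2, 2, 2} → 3 values.

3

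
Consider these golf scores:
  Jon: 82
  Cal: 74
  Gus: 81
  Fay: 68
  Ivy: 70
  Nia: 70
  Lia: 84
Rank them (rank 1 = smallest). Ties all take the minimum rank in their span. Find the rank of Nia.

2

Sorted (ascending): 68, 70, 70, 74, 81, 82, 84
The 2 values of 70 occupy positions 2–3 → each gets rank 2.
Nia has value 70 → rank 2.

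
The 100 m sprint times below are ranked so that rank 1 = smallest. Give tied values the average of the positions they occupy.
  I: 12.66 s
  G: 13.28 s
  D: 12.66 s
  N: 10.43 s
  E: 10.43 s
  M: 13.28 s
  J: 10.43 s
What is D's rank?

Sorted (ascending): 10.43, 10.43, 10.43, 12.66, 12.66, 13.28, 13.28
The 3 values of 10.43 occupy positions 1–3 → average rank 2.
The 2 values of 12.66 occupy positions 4–5 → average rank (4+5)/2 = 4.5.
The 2 values of 13.28 occupy positions 6–7 → average rank (6+7)/2 = 6.5.
D has value 12.66 s → rank 4.5.

4.5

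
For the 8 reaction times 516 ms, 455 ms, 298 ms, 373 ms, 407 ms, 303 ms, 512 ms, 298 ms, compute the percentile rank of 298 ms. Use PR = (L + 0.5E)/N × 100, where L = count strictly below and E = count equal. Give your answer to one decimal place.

N = 8.
Strictly below 298: 0. Equal to 298: 2.
PR = (0 + 0.5·2)/8 × 100 = 12.5

12.5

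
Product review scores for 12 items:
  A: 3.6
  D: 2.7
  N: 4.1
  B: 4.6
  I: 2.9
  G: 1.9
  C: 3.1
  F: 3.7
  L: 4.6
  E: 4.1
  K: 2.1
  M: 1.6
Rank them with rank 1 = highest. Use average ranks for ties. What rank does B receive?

1.5

Sorted (descending): 4.6, 4.6, 4.1, 4.1, 3.7, 3.6, 3.1, 2.9, 2.7, 2.1, 1.9, 1.6
The 2 values of 4.6 occupy positions 1–2 → average rank (1+2)/2 = 1.5.
The 2 values of 4.1 occupy positions 3–4 → average rank (3+4)/2 = 3.5.
B has value 4.6 → rank 1.5.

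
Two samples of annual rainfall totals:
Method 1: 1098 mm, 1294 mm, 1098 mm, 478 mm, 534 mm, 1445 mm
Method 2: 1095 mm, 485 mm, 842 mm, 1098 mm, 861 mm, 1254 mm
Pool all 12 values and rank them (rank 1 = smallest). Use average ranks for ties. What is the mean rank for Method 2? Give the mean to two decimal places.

5.83

Sorted (ascending): 478, 485, 534, 842, 861, 1095, 1098, 1098, 1098, 1254, 1294, 1445
The 3 values of 1098 occupy positions 7–9 → average rank 8.
Method 2 values → pooled ranks: 1095→6, 485→2, 842→4, 1098→8, 861→5, 1254→10
Mean rank = (6 + 2 + 4 + 8 + 5 + 10) / 6 = 5.83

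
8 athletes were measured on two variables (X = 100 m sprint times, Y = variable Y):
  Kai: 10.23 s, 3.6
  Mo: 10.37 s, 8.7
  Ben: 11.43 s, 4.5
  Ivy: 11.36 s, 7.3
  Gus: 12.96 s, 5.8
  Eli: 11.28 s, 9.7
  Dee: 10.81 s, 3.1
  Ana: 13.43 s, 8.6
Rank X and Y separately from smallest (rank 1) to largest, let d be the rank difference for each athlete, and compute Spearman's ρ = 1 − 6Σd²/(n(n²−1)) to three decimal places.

0.190

Ranks of variable 1: 1, 2, 6, 5, 7, 4, 3, 8
Ranks of variable 2: 2, 7, 3, 5, 4, 8, 1, 6
d = r₁ − r₂: -1, -5, 3, 0, 3, -4, 2, 2
d²: 1, 25, 9, 0, 9, 16, 4, 4; Σd² = 68
ρ = 1 − 6·68/(8·63) = 1 − 408/504 = 0.190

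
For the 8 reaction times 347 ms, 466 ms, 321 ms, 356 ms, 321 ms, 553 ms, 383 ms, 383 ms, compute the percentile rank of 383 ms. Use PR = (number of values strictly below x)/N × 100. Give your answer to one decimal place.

50.0

N = 8.
Strictly below 383: 4. Equal to 383: 2.
PR = 4/8 × 100 = 50.0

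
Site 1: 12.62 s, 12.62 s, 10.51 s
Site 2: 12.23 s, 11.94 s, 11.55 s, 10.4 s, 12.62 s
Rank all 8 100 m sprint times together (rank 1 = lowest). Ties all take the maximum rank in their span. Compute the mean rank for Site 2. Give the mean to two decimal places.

Sorted (ascending): 10.4, 10.51, 11.55, 11.94, 12.23, 12.62, 12.62, 12.62
The 3 values of 12.62 occupy positions 6–8 → each gets rank 8.
Site 2 values → pooled ranks: 12.23→5, 11.94→4, 11.55→3, 10.4→1, 12.62→8
Mean rank = (5 + 4 + 3 + 1 + 8) / 5 = 4.20

4.20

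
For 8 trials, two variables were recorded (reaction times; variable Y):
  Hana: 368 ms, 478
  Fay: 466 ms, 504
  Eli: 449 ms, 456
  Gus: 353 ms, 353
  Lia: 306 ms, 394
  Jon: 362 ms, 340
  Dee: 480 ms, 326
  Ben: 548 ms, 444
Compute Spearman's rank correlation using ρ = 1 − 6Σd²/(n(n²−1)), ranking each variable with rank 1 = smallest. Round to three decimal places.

Ranks of variable 1: 4, 6, 5, 2, 1, 3, 7, 8
Ranks of variable 2: 7, 8, 6, 3, 4, 2, 1, 5
d = r₁ − r₂: -3, -2, -1, -1, -3, 1, 6, 3
d²: 9, 4, 1, 1, 9, 1, 36, 9; Σd² = 70
ρ = 1 − 6·70/(8·63) = 1 − 420/504 = 0.167

0.167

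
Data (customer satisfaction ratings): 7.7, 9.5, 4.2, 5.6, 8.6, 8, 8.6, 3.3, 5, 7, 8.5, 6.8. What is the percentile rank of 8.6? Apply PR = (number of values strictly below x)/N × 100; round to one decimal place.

N = 12.
Strictly below 8.6: 9. Equal to 8.6: 2.
PR = 9/12 × 100 = 75.0

75.0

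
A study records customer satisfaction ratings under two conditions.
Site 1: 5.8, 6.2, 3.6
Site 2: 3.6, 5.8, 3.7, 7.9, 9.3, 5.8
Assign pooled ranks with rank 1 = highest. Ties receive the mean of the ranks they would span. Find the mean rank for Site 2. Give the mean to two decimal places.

4.75

Sorted (descending): 9.3, 7.9, 6.2, 5.8, 5.8, 5.8, 3.7, 3.6, 3.6
The 3 values of 5.8 occupy positions 4–6 → average rank 5.
The 2 values of 3.6 occupy positions 8–9 → average rank (8+9)/2 = 8.5.
Site 2 values → pooled ranks: 3.6→8.5, 5.8→5, 3.7→7, 7.9→2, 9.3→1, 5.8→5
Mean rank = (8.5 + 5 + 7 + 2 + 1 + 5) / 6 = 4.75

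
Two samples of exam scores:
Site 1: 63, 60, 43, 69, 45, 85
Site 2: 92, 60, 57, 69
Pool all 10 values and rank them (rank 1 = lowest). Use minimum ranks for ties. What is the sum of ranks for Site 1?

29

Sorted (ascending): 43, 45, 57, 60, 60, 63, 69, 69, 85, 92
The 2 values of 60 occupy positions 4–5 → each gets rank 4.
The 2 values of 69 occupy positions 7–8 → each gets rank 7.
Site 1 values → pooled ranks: 63→6, 60→4, 43→1, 69→7, 45→2, 85→9
Rank sum = 6 + 4 + 1 + 7 + 2 + 9 = 29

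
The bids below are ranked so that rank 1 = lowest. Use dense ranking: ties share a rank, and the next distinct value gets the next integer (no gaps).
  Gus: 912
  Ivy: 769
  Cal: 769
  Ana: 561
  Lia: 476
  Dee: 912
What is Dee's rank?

4

Sorted (ascending): 476, 561, 769, 769, 912, 912
The 2 values of 769 share dense rank 3.
The 2 values of 912 share dense rank 4.
Remaining distinct values take the next consecutive integers.
Dee has value 912 → rank 4.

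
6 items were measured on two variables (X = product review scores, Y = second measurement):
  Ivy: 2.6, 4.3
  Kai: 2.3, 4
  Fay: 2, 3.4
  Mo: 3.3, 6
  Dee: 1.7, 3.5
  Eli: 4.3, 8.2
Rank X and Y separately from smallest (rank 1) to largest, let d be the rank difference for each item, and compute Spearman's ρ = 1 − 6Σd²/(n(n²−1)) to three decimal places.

Ranks of variable 1: 4, 3, 2, 5, 1, 6
Ranks of variable 2: 4, 3, 1, 5, 2, 6
d = r₁ − r₂: 0, 0, 1, 0, -1, 0
d²: 0, 0, 1, 0, 1, 0; Σd² = 2
ρ = 1 − 6·2/(6·35) = 1 − 12/210 = 0.943

0.943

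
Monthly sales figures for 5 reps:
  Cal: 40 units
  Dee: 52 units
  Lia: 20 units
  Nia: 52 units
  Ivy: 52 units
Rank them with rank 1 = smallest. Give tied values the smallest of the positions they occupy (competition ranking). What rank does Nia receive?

3

Sorted (ascending): 20, 40, 52, 52, 52
The 3 values of 52 occupy positions 3–5 → each gets rank 3.
Nia has value 52 units → rank 3.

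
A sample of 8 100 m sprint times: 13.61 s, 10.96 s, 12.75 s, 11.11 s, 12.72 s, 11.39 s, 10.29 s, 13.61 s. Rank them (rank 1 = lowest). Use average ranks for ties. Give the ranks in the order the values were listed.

Sorted (ascending): 10.29, 10.96, 11.11, 11.39, 12.72, 12.75, 13.61, 13.61
The 2 values of 13.61 occupy positions 7–8 → average rank (7+8)/2 = 7.5.

7.5, 2, 6, 3, 5, 4, 1, 7.5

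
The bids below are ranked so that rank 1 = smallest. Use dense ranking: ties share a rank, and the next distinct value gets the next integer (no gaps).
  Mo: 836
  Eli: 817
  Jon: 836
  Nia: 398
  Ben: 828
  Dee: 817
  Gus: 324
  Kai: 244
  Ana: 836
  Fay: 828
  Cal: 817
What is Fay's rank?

Sorted (ascending): 244, 324, 398, 817, 817, 817, 828, 828, 836, 836, 836
The 3 values of 817 share dense rank 4.
The 2 values of 828 share dense rank 5.
The 3 values of 836 share dense rank 6.
Remaining distinct values take the next consecutive integers.
Fay has value 828 → rank 5.

5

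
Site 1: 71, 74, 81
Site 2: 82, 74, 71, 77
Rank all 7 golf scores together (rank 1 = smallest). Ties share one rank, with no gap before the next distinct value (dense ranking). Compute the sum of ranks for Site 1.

Sorted (ascending): 71, 71, 74, 74, 77, 81, 82
The 2 values of 71 share dense rank 1.
The 2 values of 74 share dense rank 2.
Remaining distinct values take the next consecutive integers.
Site 1 values → pooled ranks: 71→1, 74→2, 81→4
Rank sum = 1 + 2 + 4 = 7

7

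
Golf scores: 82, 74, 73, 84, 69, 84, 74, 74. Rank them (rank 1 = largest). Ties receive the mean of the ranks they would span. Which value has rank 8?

69

Sorted (descending): 84, 84, 82, 74, 74, 74, 73, 69
The 2 values of 84 occupy positions 1–2 → average rank (1+2)/2 = 1.5.
The 3 values of 74 occupy positions 4–6 → average rank 5.
Rank 8 → value 69.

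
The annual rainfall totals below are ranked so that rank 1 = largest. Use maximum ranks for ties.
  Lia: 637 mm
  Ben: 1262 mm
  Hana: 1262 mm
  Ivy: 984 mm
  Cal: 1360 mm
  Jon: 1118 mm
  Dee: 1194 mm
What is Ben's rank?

3

Sorted (descending): 1360, 1262, 1262, 1194, 1118, 984, 637
The 2 values of 1262 occupy positions 2–3 → each gets rank 3.
Ben has value 1262 mm → rank 3.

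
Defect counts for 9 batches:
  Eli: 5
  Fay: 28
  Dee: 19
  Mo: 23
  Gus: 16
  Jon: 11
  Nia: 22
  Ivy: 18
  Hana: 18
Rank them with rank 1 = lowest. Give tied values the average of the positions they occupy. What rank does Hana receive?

Sorted (ascending): 5, 11, 16, 18, 18, 19, 22, 23, 28
The 2 values of 18 occupy positions 4–5 → average rank (4+5)/2 = 4.5.
Hana has value 18 → rank 4.5.

4.5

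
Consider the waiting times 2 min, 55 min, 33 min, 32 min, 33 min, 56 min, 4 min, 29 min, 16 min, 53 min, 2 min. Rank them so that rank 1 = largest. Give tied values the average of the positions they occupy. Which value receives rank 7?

29

Sorted (descending): 56, 55, 53, 33, 33, 32, 29, 16, 4, 2, 2
The 2 values of 33 occupy positions 4–5 → average rank (4+5)/2 = 4.5.
The 2 values of 2 occupy positions 10–11 → average rank (10+11)/2 = 10.5.
Rank 7 → value 29.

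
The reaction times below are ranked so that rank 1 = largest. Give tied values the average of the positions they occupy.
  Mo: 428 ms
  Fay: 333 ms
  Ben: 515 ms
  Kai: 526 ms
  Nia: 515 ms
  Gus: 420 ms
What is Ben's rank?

Sorted (descending): 526, 515, 515, 428, 420, 333
The 2 values of 515 occupy positions 2–3 → average rank (2+3)/2 = 2.5.
Ben has value 515 ms → rank 2.5.

2.5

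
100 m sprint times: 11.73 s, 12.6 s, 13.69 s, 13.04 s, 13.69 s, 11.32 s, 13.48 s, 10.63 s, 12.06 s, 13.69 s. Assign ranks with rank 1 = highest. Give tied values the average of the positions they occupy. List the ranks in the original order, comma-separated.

8, 6, 2, 5, 2, 9, 4, 10, 7, 2

Sorted (descending): 13.69, 13.69, 13.69, 13.48, 13.04, 12.6, 12.06, 11.73, 11.32, 10.63
The 3 values of 13.69 occupy positions 1–3 → average rank 2.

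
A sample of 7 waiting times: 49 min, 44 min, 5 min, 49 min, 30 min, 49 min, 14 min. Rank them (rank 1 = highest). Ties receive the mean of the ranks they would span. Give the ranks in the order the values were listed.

2, 4, 7, 2, 5, 2, 6

Sorted (descending): 49, 49, 49, 44, 30, 14, 5
The 3 values of 49 occupy positions 1–3 → average rank 2.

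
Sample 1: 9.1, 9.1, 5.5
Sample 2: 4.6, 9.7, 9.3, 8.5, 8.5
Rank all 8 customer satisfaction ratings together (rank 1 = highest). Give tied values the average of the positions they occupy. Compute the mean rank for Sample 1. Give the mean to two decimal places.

Sorted (descending): 9.7, 9.3, 9.1, 9.1, 8.5, 8.5, 5.5, 4.6
The 2 values of 9.1 occupy positions 3–4 → average rank (3+4)/2 = 3.5.
The 2 values of 8.5 occupy positions 5–6 → average rank (5+6)/2 = 5.5.
Sample 1 values → pooled ranks: 9.1→3.5, 9.1→3.5, 5.5→7
Mean rank = (3.5 + 3.5 + 7) / 3 = 4.67

4.67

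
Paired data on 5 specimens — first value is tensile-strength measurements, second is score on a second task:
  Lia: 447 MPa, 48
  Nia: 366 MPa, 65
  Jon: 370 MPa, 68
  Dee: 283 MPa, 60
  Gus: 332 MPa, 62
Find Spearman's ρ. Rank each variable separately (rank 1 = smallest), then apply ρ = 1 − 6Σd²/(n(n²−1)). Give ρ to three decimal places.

Ranks of variable 1: 5, 3, 4, 1, 2
Ranks of variable 2: 1, 4, 5, 2, 3
d = r₁ − r₂: 4, -1, -1, -1, -1
d²: 16, 1, 1, 1, 1; Σd² = 20
ρ = 1 − 6·20/(5·24) = 1 − 120/120 = 0.000

0.000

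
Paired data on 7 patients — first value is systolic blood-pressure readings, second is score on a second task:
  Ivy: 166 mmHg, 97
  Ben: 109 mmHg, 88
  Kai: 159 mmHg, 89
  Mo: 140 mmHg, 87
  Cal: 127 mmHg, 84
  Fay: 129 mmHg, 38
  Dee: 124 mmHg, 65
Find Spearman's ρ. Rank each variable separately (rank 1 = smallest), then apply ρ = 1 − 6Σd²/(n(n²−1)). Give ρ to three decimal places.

0.536

Ranks of variable 1: 7, 1, 6, 5, 3, 4, 2
Ranks of variable 2: 7, 5, 6, 4, 3, 1, 2
d = r₁ − r₂: 0, -4, 0, 1, 0, 3, 0
d²: 0, 16, 0, 1, 0, 9, 0; Σd² = 26
ρ = 1 − 6·26/(7·48) = 1 − 156/336 = 0.536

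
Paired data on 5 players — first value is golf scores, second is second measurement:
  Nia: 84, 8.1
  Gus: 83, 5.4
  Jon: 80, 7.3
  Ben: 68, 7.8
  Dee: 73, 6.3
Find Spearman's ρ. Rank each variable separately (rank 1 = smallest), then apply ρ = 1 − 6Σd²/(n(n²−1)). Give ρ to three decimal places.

0.100

Ranks of variable 1: 5, 4, 3, 1, 2
Ranks of variable 2: 5, 1, 3, 4, 2
d = r₁ − r₂: 0, 3, 0, -3, 0
d²: 0, 9, 0, 9, 0; Σd² = 18
ρ = 1 − 6·18/(5·24) = 1 − 108/120 = 0.100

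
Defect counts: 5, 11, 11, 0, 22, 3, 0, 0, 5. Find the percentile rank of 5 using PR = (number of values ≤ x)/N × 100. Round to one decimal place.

N = 9.
Strictly below 5: 4. Equal to 5: 2.
PR = 6/9 × 100 = 66.7

66.7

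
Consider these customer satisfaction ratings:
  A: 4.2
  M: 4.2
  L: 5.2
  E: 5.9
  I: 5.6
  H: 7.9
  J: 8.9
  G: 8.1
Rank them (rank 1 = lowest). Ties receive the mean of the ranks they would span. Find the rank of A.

Sorted (ascending): 4.2, 4.2, 5.2, 5.6, 5.9, 7.9, 8.1, 8.9
The 2 values of 4.2 occupy positions 1–2 → average rank (1+2)/2 = 1.5.
A has value 4.2 → rank 1.5.

1.5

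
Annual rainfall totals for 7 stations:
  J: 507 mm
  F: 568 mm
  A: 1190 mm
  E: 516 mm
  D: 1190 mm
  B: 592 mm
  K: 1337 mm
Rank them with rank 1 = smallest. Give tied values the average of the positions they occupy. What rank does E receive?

2

Sorted (ascending): 507, 516, 568, 592, 1190, 1190, 1337
The 2 values of 1190 occupy positions 5–6 → average rank (5+6)/2 = 5.5.
E has value 516 mm → rank 2.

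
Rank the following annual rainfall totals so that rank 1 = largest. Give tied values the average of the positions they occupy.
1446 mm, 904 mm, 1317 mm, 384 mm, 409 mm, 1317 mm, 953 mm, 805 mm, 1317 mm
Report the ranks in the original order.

Sorted (descending): 1446, 1317, 1317, 1317, 953, 904, 805, 409, 384
The 3 values of 1317 occupy positions 2–4 → average rank 3.

1, 6, 3, 9, 8, 3, 5, 7, 3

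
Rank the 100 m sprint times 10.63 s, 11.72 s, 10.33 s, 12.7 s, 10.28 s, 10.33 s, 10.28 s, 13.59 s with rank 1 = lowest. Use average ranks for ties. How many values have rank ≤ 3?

2

Sorted (ascending): 10.28, 10.28, 10.33, 10.33, 10.63, 11.72, 12.7, 13.59
The 2 values of 10.28 occupy positions 1–2 → average rank (1+2)/2 = 1.5.
The 2 values of 10.33 occupy positions 3–4 → average rank (3+4)/2 = 3.5.
Ranks ≤ 3: {1.5, 1.5} → 2 values.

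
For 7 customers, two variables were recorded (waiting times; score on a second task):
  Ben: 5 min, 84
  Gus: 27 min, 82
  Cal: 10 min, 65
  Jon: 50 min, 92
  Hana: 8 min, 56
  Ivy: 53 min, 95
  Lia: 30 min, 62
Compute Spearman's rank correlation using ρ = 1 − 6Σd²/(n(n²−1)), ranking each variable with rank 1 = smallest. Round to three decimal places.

Ranks of variable 1: 1, 4, 3, 6, 2, 7, 5
Ranks of variable 2: 5, 4, 3, 6, 1, 7, 2
d = r₁ − r₂: -4, 0, 0, 0, 1, 0, 3
d²: 16, 0, 0, 0, 1, 0, 9; Σd² = 26
ρ = 1 − 6·26/(7·48) = 1 − 156/336 = 0.536

0.536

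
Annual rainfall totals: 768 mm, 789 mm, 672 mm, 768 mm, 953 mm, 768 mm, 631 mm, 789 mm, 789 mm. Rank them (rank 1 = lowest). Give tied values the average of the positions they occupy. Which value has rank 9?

953

Sorted (ascending): 631, 672, 768, 768, 768, 789, 789, 789, 953
The 3 values of 768 occupy positions 3–5 → average rank 4.
The 3 values of 789 occupy positions 6–8 → average rank 7.
Rank 9 → value 953.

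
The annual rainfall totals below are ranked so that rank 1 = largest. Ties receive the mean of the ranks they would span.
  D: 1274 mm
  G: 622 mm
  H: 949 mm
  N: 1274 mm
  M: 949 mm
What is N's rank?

1.5

Sorted (descending): 1274, 1274, 949, 949, 622
The 2 values of 1274 occupy positions 1–2 → average rank (1+2)/2 = 1.5.
The 2 values of 949 occupy positions 3–4 → average rank (3+4)/2 = 3.5.
N has value 1274 mm → rank 1.5.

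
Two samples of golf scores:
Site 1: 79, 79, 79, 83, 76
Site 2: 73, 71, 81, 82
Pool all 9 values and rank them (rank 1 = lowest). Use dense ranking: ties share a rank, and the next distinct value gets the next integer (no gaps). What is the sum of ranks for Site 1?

22

Sorted (ascending): 71, 73, 76, 79, 79, 79, 81, 82, 83
The 3 values of 79 share dense rank 4.
Remaining distinct values take the next consecutive integers.
Site 1 values → pooled ranks: 79→4, 79→4, 79→4, 83→7, 76→3
Rank sum = 4 + 4 + 4 + 7 + 3 = 22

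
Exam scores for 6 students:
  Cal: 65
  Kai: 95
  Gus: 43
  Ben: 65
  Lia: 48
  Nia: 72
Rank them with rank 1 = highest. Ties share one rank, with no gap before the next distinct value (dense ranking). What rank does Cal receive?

3

Sorted (descending): 95, 72, 65, 65, 48, 43
The 2 values of 65 share dense rank 3.
Remaining distinct values take the next consecutive integers.
Cal has value 65 → rank 3.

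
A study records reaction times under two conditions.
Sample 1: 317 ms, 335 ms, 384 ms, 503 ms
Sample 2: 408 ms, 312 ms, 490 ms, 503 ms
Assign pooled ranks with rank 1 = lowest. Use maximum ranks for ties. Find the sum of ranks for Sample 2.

20

Sorted (ascending): 312, 317, 335, 384, 408, 490, 503, 503
The 2 values of 503 occupy positions 7–8 → each gets rank 8.
Sample 2 values → pooled ranks: 408→5, 312→1, 490→6, 503→8
Rank sum = 5 + 1 + 6 + 8 = 20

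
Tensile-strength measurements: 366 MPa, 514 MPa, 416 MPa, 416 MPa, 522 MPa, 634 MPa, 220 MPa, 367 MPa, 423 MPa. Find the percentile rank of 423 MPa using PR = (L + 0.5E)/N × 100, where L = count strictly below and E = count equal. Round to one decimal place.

61.1

N = 9.
Strictly below 423: 5. Equal to 423: 1.
PR = (5 + 0.5·1)/9 × 100 = 61.1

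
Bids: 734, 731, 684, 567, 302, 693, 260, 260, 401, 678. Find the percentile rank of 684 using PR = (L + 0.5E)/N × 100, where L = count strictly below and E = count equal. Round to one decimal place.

65.0

N = 10.
Strictly below 684: 6. Equal to 684: 1.
PR = (6 + 0.5·1)/10 × 100 = 65.0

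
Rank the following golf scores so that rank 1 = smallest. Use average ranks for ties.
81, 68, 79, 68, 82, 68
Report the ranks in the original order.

Sorted (ascending): 68, 68, 68, 79, 81, 82
The 3 values of 68 occupy positions 1–3 → average rank 2.

5, 2, 4, 2, 6, 2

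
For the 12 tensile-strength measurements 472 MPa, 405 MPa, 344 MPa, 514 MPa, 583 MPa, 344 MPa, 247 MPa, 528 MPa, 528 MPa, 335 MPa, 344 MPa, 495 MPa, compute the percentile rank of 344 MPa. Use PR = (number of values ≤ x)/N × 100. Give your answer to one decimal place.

N = 12.
Strictly below 344: 2. Equal to 344: 3.
PR = 5/12 × 100 = 41.7

41.7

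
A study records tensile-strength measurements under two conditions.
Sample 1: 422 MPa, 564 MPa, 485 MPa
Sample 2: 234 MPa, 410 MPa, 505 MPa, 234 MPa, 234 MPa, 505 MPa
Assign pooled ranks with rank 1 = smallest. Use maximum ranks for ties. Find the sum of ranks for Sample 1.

20

Sorted (ascending): 234, 234, 234, 410, 422, 485, 505, 505, 564
The 3 values of 234 occupy positions 1–3 → each gets rank 3.
The 2 values of 505 occupy positions 7–8 → each gets rank 8.
Sample 1 values → pooled ranks: 422→5, 564→9, 485→6
Rank sum = 5 + 9 + 6 = 20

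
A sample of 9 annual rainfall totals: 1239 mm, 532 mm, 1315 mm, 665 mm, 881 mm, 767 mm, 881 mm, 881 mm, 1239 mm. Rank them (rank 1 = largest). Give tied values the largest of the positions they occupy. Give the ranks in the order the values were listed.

Sorted (descending): 1315, 1239, 1239, 881, 881, 881, 767, 665, 532
The 2 values of 1239 occupy positions 2–3 → each gets rank 3.
The 3 values of 881 occupy positions 4–6 → each gets rank 6.

3, 9, 1, 8, 6, 7, 6, 6, 3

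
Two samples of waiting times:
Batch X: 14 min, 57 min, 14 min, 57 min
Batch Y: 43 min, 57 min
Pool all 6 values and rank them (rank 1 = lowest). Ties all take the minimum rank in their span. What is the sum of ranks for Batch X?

10

Sorted (ascending): 14, 14, 43, 57, 57, 57
The 2 values of 14 occupy positions 1–2 → each gets rank 1.
The 3 values of 57 occupy positions 4–6 → each gets rank 4.
Batch X values → pooled ranks: 14→1, 57→4, 14→1, 57→4
Rank sum = 1 + 4 + 1 + 4 = 10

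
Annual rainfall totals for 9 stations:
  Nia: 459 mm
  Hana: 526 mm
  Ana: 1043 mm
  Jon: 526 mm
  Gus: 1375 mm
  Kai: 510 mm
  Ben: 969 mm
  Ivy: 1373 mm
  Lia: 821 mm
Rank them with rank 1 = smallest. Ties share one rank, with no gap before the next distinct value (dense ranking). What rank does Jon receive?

3

Sorted (ascending): 459, 510, 526, 526, 821, 969, 1043, 1373, 1375
The 2 values of 526 share dense rank 3.
Remaining distinct values take the next consecutive integers.
Jon has value 526 mm → rank 3.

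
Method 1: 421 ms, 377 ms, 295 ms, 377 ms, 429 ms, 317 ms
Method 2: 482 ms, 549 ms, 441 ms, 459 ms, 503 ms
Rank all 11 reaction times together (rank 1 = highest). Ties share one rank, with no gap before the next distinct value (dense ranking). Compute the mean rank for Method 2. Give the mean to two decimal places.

Sorted (descending): 549, 503, 482, 459, 441, 429, 421, 377, 377, 317, 295
The 2 values of 377 share dense rank 8.
Remaining distinct values take the next consecutive integers.
Method 2 values → pooled ranks: 482→3, 549→1, 441→5, 459→4, 503→2
Mean rank = (3 + 1 + 5 + 4 + 2) / 5 = 3.00

3.00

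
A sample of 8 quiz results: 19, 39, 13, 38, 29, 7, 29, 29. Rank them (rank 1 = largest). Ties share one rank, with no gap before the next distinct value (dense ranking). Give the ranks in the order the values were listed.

Sorted (descending): 39, 38, 29, 29, 29, 19, 13, 7
The 3 values of 29 share dense rank 3.
Remaining distinct values take the next consecutive integers.

4, 1, 5, 2, 3, 6, 3, 3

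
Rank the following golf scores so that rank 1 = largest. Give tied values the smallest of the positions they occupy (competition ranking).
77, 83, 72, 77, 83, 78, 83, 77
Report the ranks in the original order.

Sorted (descending): 83, 83, 83, 78, 77, 77, 77, 72
The 3 values of 83 occupy positions 1–3 → each gets rank 1.
The 3 values of 77 occupy positions 5–7 → each gets rank 5.

5, 1, 8, 5, 1, 4, 1, 5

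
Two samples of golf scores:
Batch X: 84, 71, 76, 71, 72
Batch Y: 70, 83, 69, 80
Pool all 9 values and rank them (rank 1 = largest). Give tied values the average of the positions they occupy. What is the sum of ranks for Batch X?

Sorted (descending): 84, 83, 80, 76, 72, 71, 71, 70, 69
The 2 values of 71 occupy positions 6–7 → average rank (6+7)/2 = 6.5.
Batch X values → pooled ranks: 84→1, 71→6.5, 76→4, 71→6.5, 72→5
Rank sum = 1 + 6.5 + 4 + 6.5 + 5 = 23

23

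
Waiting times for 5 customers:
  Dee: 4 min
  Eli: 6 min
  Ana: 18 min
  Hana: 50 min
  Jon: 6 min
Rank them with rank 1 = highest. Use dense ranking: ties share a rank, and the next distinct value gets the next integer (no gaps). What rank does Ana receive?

2

Sorted (descending): 50, 18, 6, 6, 4
The 2 values of 6 share dense rank 3.
Remaining distinct values take the next consecutive integers.
Ana has value 18 min → rank 2.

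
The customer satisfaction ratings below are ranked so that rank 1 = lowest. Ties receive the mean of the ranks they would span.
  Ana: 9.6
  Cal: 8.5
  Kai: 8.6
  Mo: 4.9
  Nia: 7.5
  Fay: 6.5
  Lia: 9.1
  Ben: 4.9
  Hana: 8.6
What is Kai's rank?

Sorted (ascending): 4.9, 4.9, 6.5, 7.5, 8.5, 8.6, 8.6, 9.1, 9.6
The 2 values of 4.9 occupy positions 1–2 → average rank (1+2)/2 = 1.5.
The 2 values of 8.6 occupy positions 6–7 → average rank (6+7)/2 = 6.5.
Kai has value 8.6 → rank 6.5.

6.5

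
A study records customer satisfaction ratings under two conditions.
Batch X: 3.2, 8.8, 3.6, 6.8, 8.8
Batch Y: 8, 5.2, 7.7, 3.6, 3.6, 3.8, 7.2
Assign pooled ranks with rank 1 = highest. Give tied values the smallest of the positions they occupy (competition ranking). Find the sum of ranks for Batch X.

29

Sorted (descending): 8.8, 8.8, 8, 7.7, 7.2, 6.8, 5.2, 3.8, 3.6, 3.6, 3.6, 3.2
The 2 values of 8.8 occupy positions 1–2 → each gets rank 1.
The 3 values of 3.6 occupy positions 9–11 → each gets rank 9.
Batch X values → pooled ranks: 3.2→12, 8.8→1, 3.6→9, 6.8→6, 8.8→1
Rank sum = 12 + 1 + 9 + 6 + 1 = 29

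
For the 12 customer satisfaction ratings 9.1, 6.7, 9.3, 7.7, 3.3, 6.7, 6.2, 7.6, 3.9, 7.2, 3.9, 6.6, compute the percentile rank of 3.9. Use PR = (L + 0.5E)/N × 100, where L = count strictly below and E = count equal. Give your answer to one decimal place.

N = 12.
Strictly below 3.9: 1. Equal to 3.9: 2.
PR = (1 + 0.5·2)/12 × 100 = 16.7

16.7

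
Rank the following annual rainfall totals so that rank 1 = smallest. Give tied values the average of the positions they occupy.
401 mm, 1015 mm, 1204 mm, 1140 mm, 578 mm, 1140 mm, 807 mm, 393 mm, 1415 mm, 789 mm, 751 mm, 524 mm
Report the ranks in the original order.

2, 8, 11, 9.5, 4, 9.5, 7, 1, 12, 6, 5, 3

Sorted (ascending): 393, 401, 524, 578, 751, 789, 807, 1015, 1140, 1140, 1204, 1415
The 2 values of 1140 occupy positions 9–10 → average rank (9+10)/2 = 9.5.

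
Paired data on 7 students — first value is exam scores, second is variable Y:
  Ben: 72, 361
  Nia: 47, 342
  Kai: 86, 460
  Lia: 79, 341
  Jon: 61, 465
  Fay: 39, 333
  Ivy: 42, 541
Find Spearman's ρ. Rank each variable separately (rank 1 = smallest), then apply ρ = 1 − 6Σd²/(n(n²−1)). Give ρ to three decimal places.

Ranks of variable 1: 5, 3, 7, 6, 4, 1, 2
Ranks of variable 2: 4, 3, 5, 2, 6, 1, 7
d = r₁ − r₂: 1, 0, 2, 4, -2, 0, -5
d²: 1, 0, 4, 16, 4, 0, 25; Σd² = 50
ρ = 1 − 6·50/(7·48) = 1 − 300/336 = 0.107

0.107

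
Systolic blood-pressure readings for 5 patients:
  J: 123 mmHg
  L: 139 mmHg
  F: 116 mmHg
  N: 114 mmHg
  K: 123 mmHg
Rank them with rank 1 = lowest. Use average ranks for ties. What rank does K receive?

Sorted (ascending): 114, 116, 123, 123, 139
The 2 values of 123 occupy positions 3–4 → average rank (3+4)/2 = 3.5.
K has value 123 mmHg → rank 3.5.

3.5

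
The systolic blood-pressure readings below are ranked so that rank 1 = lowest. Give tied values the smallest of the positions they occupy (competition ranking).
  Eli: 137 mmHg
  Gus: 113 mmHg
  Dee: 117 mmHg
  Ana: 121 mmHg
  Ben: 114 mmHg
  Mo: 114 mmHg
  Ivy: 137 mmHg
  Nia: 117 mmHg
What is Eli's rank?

Sorted (ascending): 113, 114, 114, 117, 117, 121, 137, 137
The 2 values of 114 occupy positions 2–3 → each gets rank 2.
The 2 values of 117 occupy positions 4–5 → each gets rank 4.
The 2 values of 137 occupy positions 7–8 → each gets rank 7.
Eli has value 137 mmHg → rank 7.

7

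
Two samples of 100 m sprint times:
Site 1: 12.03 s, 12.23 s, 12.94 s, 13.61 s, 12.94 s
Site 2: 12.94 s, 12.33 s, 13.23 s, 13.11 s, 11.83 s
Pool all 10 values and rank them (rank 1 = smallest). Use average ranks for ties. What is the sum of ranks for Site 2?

Sorted (ascending): 11.83, 12.03, 12.23, 12.33, 12.94, 12.94, 12.94, 13.11, 13.23, 13.61
The 3 values of 12.94 occupy positions 5–7 → average rank 6.
Site 2 values → pooled ranks: 12.94→6, 12.33→4, 13.23→9, 13.11→8, 11.83→1
Rank sum = 6 + 4 + 9 + 8 + 1 = 28

28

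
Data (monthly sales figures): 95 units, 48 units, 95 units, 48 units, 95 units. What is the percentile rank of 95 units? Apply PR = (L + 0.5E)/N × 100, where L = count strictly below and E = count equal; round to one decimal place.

70.0

N = 5.
Strictly below 95: 2. Equal to 95: 3.
PR = (2 + 0.5·3)/5 × 100 = 70.0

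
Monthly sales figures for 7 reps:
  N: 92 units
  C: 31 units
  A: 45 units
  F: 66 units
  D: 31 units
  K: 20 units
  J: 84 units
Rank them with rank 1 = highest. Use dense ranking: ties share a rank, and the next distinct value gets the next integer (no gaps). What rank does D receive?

Sorted (descending): 92, 84, 66, 45, 31, 31, 20
The 2 values of 31 share dense rank 5.
Remaining distinct values take the next consecutive integers.
D has value 31 units → rank 5.

5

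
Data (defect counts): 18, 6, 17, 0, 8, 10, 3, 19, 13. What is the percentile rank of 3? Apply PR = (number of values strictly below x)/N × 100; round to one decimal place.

N = 9.
Strictly below 3: 1. Equal to 3: 1.
PR = 1/9 × 100 = 11.1

11.1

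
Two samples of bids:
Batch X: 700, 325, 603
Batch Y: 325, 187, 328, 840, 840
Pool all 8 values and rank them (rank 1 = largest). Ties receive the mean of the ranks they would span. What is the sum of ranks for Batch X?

Sorted (descending): 840, 840, 700, 603, 328, 325, 325, 187
The 2 values of 840 occupy positions 1–2 → average rank (1+2)/2 = 1.5.
The 2 values of 325 occupy positions 6–7 → average rank (6+7)/2 = 6.5.
Batch X values → pooled ranks: 700→3, 325→6.5, 603→4
Rank sum = 3 + 6.5 + 4 = 13.5

13.5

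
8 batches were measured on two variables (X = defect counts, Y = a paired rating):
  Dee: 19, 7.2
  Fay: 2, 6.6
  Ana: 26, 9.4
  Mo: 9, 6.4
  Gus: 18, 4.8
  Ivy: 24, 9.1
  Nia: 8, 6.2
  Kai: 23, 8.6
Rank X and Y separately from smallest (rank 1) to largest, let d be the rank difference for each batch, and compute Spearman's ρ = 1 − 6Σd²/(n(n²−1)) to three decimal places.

Ranks of variable 1: 5, 1, 8, 3, 4, 7, 2, 6
Ranks of variable 2: 5, 4, 8, 3, 1, 7, 2, 6
d = r₁ − r₂: 0, -3, 0, 0, 3, 0, 0, 0
d²: 0, 9, 0, 0, 9, 0, 0, 0; Σd² = 18
ρ = 1 − 6·18/(8·63) = 1 − 108/504 = 0.786

0.786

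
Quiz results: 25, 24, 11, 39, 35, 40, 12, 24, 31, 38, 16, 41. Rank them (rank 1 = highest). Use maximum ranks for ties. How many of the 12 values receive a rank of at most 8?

7

Sorted (descending): 41, 40, 39, 38, 35, 31, 25, 24, 24, 16, 12, 11
The 2 values of 24 occupy positions 8–9 → each gets rank 9.
Ranks ≤ 8: {1, 2, 3, 4, 5, 6, 7} → 7 values.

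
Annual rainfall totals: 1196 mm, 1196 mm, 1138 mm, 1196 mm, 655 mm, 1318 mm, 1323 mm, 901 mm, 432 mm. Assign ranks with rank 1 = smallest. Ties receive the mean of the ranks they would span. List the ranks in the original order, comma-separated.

6, 6, 4, 6, 2, 8, 9, 3, 1

Sorted (ascending): 432, 655, 901, 1138, 1196, 1196, 1196, 1318, 1323
The 3 values of 1196 occupy positions 5–7 → average rank 6.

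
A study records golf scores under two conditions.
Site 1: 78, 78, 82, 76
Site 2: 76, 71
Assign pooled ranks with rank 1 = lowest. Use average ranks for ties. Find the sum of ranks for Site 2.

Sorted (ascending): 71, 76, 76, 78, 78, 82
The 2 values of 76 occupy positions 2–3 → average rank (2+3)/2 = 2.5.
The 2 values of 78 occupy positions 4–5 → average rank (4+5)/2 = 4.5.
Site 2 values → pooled ranks: 76→2.5, 71→1
Rank sum = 2.5 + 1 = 3.5

3.5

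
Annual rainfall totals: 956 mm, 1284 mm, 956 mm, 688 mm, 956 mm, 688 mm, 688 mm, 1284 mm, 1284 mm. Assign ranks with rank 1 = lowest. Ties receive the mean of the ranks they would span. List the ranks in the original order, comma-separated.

Sorted (ascending): 688, 688, 688, 956, 956, 956, 1284, 1284, 1284
The 3 values of 688 occupy positions 1–3 → average rank 2.
The 3 values of 956 occupy positions 4–6 → average rank 5.
The 3 values of 1284 occupy positions 7–9 → average rank 8.

5, 8, 5, 2, 5, 2, 2, 8, 8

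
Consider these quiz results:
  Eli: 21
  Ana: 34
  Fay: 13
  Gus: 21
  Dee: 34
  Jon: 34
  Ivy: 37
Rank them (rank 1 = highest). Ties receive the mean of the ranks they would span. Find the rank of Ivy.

Sorted (descending): 37, 34, 34, 34, 21, 21, 13
The 3 values of 34 occupy positions 2–4 → average rank 3.
The 2 values of 21 occupy positions 5–6 → average rank (5+6)/2 = 5.5.
Ivy has value 37 → rank 1.

1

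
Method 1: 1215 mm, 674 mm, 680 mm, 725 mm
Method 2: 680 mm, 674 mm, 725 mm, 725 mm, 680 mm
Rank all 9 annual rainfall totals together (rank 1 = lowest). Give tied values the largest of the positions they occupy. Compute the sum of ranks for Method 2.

28

Sorted (ascending): 674, 674, 680, 680, 680, 725, 725, 725, 1215
The 2 values of 674 occupy positions 1–2 → each gets rank 2.
The 3 values of 680 occupy positions 3–5 → each gets rank 5.
The 3 values of 725 occupy positions 6–8 → each gets rank 8.
Method 2 values → pooled ranks: 680→5, 674→2, 725→8, 725→8, 680→5
Rank sum = 5 + 2 + 8 + 8 + 5 = 28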